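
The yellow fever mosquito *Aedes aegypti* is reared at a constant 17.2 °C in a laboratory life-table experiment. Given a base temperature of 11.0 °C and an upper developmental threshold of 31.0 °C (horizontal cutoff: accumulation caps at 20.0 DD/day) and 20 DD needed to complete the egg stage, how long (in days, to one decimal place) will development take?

Daily accumulation = 17.2 − 11.0 = 6.2 DD/day.
Duration = 20 / 6.2 = 3.226 ≈ 3.2 days.

3.2 days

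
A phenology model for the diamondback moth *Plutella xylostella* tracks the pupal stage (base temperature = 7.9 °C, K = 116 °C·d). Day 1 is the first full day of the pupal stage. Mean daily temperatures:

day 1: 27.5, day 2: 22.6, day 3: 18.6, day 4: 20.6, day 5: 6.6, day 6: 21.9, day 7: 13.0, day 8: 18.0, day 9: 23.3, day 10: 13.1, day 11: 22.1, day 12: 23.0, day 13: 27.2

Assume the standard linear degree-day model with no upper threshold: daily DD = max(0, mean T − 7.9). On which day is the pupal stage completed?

Daily DD above 7.9 °C: 19.6, 14.7, 10.7, 12.7, 0.0, 14.0, 5.1, 10.1, 15.4, 5.2, 14.2, 15.1, 19.3.
Cumulative: 19.6, 34.3, 45.0, 57.7, 57.7, 71.7, 76.8, 86.9, 102.3, 107.5, 121.7, 136.8, 156.1.
The total first reaches 116 DD on day 11.

day 11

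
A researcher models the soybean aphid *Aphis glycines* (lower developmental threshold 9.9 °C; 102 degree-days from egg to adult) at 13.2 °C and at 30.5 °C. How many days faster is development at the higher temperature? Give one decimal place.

26.0 days

At 13.2 °C: 102 / (13.2 − 9.9) = 102 / 3.3 = 30.909 d.
At 30.5 °C: 102 / (30.5 − 9.9) = 102 / 20.6 = 4.951 d.
Difference = |30.909 − 4.951| = 25.958 ≈ 26.0 days.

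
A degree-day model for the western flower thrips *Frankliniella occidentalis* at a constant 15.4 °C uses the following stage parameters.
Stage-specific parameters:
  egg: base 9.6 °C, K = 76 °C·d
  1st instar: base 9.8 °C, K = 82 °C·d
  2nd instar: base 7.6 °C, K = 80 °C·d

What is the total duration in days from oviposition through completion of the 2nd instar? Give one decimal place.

egg: 76 / (15.4 − 9.6) = 76 / 5.8 = 13.103 d.
1st instar: 82 / (15.4 − 9.8) = 82 / 5.6 = 14.643 d.
2nd instar: 80 / (15.4 − 7.6) = 80 / 7.8 = 10.256 d.
Sum = 38.003 ≈ 38.0 days.

38.0 days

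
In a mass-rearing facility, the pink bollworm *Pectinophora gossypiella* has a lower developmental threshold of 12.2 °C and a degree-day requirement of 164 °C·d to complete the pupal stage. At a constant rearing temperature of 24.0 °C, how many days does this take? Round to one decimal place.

13.9 days

Daily accumulation = 24.0 − 12.2 = 11.8 DD/day.
Duration = 164 / 11.8 = 13.898 ≈ 13.9 days.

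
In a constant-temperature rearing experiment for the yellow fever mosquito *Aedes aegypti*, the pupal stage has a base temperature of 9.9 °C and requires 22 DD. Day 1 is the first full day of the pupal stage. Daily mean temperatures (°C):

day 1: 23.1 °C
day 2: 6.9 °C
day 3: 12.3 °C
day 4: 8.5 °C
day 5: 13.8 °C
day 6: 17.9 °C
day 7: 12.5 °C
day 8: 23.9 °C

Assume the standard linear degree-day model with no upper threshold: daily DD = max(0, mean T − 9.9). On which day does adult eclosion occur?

Daily DD above 9.9 °C: 13.2, 0.0, 2.4, 0.0, 3.9, 8.0, 2.6, 14.0.
Cumulative: 13.2, 13.2, 15.6, 15.6, 19.5, 27.5, 30.1, 44.1.
The total first reaches 22 DD on day 6.

day 6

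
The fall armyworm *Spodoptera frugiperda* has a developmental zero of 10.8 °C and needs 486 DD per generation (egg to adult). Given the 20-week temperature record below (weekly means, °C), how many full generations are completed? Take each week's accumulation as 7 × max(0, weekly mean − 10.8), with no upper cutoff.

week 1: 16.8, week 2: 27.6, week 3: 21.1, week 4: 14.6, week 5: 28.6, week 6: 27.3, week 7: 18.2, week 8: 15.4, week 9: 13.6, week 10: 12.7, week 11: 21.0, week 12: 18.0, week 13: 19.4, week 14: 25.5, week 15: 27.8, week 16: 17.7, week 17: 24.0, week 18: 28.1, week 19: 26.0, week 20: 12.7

Weekly DD (7 × max(0, T̄ − 10.8)): 42.0, 117.6, 72.1, 26.6, 124.6, 115.5, 51.8, 32.2, 19.6, 13.3, 71.4, 50.4, 60.2, 102.9, 119.0, 48.3, 92.4, 121.1, 106.4, 13.3.
Season total = 1400.7 DD.
Complete generations = ⌊1400.7 / 486⌋ = 2.

2 generations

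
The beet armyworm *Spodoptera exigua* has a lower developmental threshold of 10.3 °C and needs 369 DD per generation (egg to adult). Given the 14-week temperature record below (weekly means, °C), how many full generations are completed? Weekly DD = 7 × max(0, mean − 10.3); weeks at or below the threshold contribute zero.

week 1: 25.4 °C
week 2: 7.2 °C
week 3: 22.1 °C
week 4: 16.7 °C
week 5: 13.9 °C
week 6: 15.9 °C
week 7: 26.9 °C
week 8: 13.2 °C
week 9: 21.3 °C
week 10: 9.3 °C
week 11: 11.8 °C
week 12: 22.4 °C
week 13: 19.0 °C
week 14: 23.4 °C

2 generations

Weekly DD (7 × max(0, T̄ − 10.3)): 105.7, 0.0, 82.6, 44.8, 25.2, 39.2, 116.2, 20.3, 77.0, 0.0, 10.5, 84.7, 60.9, 91.7.
Season total = 758.8 DD.
Complete generations = ⌊758.8 / 369⌋ = 2.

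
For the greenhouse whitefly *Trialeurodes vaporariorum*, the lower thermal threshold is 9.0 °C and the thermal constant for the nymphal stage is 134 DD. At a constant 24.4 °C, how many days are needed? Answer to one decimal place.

8.7 days

Daily accumulation = 24.4 − 9.0 = 15.4 DD/day.
Duration = 134 / 15.4 = 8.701 ≈ 8.7 days.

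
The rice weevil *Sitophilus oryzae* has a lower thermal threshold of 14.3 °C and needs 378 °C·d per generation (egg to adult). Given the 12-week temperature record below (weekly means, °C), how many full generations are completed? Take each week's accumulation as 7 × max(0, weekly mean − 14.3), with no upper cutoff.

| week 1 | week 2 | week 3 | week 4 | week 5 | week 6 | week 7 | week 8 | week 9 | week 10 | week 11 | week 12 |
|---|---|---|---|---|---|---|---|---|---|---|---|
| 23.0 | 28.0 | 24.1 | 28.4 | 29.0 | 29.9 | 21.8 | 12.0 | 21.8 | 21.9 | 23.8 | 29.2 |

2 generations

Weekly DD (7 × max(0, T̄ − 14.3)): 60.9, 95.9, 68.6, 98.7, 102.9, 109.2, 52.5, 0.0, 52.5, 53.2, 66.5, 104.3.
Season total = 865.2 DD.
Complete generations = ⌊865.2 / 378⌋ = 2.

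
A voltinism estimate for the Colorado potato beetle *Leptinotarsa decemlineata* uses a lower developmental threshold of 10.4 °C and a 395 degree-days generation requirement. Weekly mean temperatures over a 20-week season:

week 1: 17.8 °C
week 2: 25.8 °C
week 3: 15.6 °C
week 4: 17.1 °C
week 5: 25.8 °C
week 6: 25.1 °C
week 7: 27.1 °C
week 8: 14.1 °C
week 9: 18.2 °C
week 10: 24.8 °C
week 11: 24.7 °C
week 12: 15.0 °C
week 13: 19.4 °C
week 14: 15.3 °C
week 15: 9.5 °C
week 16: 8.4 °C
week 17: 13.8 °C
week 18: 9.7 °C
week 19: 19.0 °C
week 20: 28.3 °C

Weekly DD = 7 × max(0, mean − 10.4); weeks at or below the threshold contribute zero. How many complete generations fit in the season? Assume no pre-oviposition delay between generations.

Weekly DD (7 × max(0, T̄ − 10.4)): 51.8, 107.8, 36.4, 46.9, 107.8, 102.9, 116.9, 25.9, 54.6, 100.8, 100.1, 32.2, 63.0, 34.3, 0.0, 0.0, 23.8, 0.0, 60.2, 125.3.
Season total = 1190.7 DD.
Complete generations = ⌊1190.7 / 395⌋ = 3.

3 generations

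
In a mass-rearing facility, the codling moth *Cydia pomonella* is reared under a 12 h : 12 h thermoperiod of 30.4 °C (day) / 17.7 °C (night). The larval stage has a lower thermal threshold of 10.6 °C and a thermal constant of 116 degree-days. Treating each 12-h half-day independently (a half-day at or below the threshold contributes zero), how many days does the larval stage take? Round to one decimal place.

8.6 days

Day half: max(0, 30.4 − 10.6) × 0.5 = 19.8 × 0.5 = 9.90 DD.
Night half: max(0, 17.7 − 10.6) × 0.5 = 7.1 × 0.5 = 3.55 DD.
Per 24 h: 13.45 DD/day.
Duration = 116 / 13.45 = 8.625 ≈ 8.6 days.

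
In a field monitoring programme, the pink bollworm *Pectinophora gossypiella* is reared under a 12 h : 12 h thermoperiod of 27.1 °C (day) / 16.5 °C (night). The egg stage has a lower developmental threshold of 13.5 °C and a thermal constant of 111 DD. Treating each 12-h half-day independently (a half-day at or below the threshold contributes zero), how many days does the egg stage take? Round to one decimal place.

13.4 days

Day half: max(0, 27.1 − 13.5) × 0.5 = 13.6 × 0.5 = 6.80 DD.
Night half: max(0, 16.5 − 13.5) × 0.5 = 3.0 × 0.5 = 1.50 DD.
Per 24 h: 8.30 DD/day.
Duration = 111 / 8.30 = 13.373 ≈ 13.4 days.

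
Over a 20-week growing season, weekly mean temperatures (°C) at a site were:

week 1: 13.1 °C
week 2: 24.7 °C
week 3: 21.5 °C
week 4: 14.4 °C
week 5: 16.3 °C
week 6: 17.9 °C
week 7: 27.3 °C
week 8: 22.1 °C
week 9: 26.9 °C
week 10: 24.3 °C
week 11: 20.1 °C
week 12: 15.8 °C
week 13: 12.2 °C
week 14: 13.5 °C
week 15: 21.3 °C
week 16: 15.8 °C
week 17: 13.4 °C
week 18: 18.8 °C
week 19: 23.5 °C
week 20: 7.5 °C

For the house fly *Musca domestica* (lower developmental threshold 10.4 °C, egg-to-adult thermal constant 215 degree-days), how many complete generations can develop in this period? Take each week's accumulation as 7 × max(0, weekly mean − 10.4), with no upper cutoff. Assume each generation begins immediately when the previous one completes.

Weekly DD (7 × max(0, T̄ − 10.4)): 18.9, 100.1, 77.7, 28.0, 41.3, 52.5, 118.3, 81.9, 115.5, 97.3, 67.9, 37.8, 12.6, 21.7, 76.3, 37.8, 21.0, 58.8, 91.7, 0.0.
Season total = 1157.1 DD.
Complete generations = ⌊1157.1 / 215⌋ = 5.

5 generations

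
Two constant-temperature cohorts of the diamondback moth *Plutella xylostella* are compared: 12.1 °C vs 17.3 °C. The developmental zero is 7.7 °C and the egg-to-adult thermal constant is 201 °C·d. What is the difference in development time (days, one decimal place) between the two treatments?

24.7 days

At 12.1 °C: 201 / (12.1 − 7.7) = 201 / 4.4 = 45.682 d.
At 17.3 °C: 201 / (17.3 − 7.7) = 201 / 9.6 = 20.937 d.
Difference = |45.682 − 20.937| = 24.744 ≈ 24.7 days.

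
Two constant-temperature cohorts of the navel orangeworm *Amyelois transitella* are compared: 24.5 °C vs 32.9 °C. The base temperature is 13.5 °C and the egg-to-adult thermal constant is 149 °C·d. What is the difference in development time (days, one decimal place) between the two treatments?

At 24.5 °C: 149 / (24.5 − 13.5) = 149 / 11.0 = 13.545 d.
At 32.9 °C: 149 / (32.9 − 13.5) = 149 / 19.4 = 7.680 d.
Difference = |13.545 − 7.680| = 5.865 ≈ 5.9 days.

5.9 days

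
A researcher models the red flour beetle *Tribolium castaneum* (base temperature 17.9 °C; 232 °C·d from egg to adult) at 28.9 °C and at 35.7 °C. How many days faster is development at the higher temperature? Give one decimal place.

At 28.9 °C: 232 / (28.9 − 17.9) = 232 / 11.0 = 21.091 d.
At 35.7 °C: 232 / (35.7 − 17.9) = 232 / 17.8 = 13.034 d.
Difference = |21.091 − 13.034| = 8.057 ≈ 8.1 days.

8.1 days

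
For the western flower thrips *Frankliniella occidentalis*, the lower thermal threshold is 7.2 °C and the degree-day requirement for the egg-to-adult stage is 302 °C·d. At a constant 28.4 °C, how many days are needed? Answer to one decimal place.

14.2 days

Daily accumulation = 28.4 − 7.2 = 21.2 DD/day.
Duration = 302 / 21.2 = 14.245 ≈ 14.2 days.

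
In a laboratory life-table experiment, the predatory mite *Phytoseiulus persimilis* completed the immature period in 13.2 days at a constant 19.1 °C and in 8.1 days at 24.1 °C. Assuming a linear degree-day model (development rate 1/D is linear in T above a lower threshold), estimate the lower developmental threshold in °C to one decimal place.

11.2 °C

Equal thermal constants: D₁(T₁ − T_b) = D₂(T₂ − T_b).
13.2·(19.1 − T_b) = 8.1·(24.1 − T_b)
T_b = (13.2·19.1 − 8.1·24.1) / (13.2 − 8.1) = 56.91 / 5.1 = 11.159 °C ≈ 11.2 °C.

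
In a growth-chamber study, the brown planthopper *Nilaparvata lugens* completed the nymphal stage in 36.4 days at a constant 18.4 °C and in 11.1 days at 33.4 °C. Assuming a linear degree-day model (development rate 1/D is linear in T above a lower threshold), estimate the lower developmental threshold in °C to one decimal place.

11.8 °C

Under the model K = D·(T − T_b), so D₁·(T₁ − T_b) = D₂·(T₂ − T_b).
36.4·(18.4 − T_b) = 11.1·(33.4 − T_b)
T_b = (36.4·18.4 − 11.1·33.4) / (36.4 − 11.1) = 299.02 / 25.3 = 11.819 °C ≈ 11.8 °C.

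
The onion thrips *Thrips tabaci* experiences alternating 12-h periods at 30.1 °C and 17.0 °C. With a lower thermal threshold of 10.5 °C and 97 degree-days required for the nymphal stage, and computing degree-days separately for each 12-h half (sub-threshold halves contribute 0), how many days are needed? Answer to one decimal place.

Day half: max(0, 30.1 − 10.5) × 0.5 = 19.6 × 0.5 = 9.80 DD.
Night half: max(0, 17.0 − 10.5) × 0.5 = 6.5 × 0.5 = 3.25 DD.
Per 24 h: 13.05 DD/day.
Duration = 97 / 13.05 = 7.433 ≈ 7.4 days.

7.4 days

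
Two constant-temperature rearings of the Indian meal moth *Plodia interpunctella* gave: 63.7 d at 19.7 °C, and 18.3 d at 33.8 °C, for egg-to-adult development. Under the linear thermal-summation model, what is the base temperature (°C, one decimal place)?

Linear rate model ⇒ the product D·(T − T_b) is constant across temperatures.
63.7·(19.7 − T_b) = 18.3·(33.8 − T_b)
T_b = (63.7·19.7 − 18.3·33.8) / (63.7 − 18.3) = 636.35 / 45.4 = 14.017 °C ≈ 14.0 °C.

14.0 °C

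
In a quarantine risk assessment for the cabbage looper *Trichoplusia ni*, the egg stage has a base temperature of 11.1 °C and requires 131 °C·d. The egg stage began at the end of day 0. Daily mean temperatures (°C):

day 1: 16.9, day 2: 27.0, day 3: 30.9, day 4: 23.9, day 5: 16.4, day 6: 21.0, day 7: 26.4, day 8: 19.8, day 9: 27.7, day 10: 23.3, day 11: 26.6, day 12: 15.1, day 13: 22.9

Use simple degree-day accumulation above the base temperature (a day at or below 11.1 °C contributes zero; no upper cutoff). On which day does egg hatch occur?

day 11

Daily DD above 11.1 °C: 5.8, 15.9, 19.8, 12.8, 5.3, 9.9, 15.3, 8.7, 16.6, 12.2, 15.5, 4.0, 11.8.
Cumulative: 5.8, 21.7, 41.5, 54.3, 59.6, 69.5, 84.8, 93.5, 110.1, 122.3, 137.8, 141.8, 153.6.
The total first reaches 131 DD on day 11.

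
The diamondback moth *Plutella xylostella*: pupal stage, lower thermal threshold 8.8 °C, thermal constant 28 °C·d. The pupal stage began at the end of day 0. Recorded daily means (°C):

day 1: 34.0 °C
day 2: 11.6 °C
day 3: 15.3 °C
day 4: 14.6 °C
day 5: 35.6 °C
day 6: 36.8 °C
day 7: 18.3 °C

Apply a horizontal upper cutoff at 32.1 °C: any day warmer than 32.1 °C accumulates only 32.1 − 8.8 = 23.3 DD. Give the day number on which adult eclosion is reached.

day 3

Daily DD above 8.8 °C (capped at 23.3): 23.3, 2.8, 6.5, 5.8, 23.3, 23.3, 9.5.
Cumulative: 23.3, 26.1, 32.6, 38.4, 61.7, 85.0, 94.5.
The total first reaches 28 DD on day 3.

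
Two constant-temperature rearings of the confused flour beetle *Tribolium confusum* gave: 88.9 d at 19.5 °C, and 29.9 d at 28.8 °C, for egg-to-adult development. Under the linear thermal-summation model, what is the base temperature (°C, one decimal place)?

Under the model K = D·(T − T_b), so D₁·(T₁ − T_b) = D₂·(T₂ − T_b).
88.9·(19.5 − T_b) = 29.9·(28.8 − T_b)
T_b = (88.9·19.5 − 29.9·28.8) / (88.9 − 29.9) = 872.43 / 59.0 = 14.787 °C ≈ 14.8 °C.

14.8 °C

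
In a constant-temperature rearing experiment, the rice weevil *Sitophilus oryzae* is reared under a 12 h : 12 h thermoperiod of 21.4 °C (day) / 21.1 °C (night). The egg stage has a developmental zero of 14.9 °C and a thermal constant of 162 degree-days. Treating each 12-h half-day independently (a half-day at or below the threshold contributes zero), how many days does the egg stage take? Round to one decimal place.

Day half: max(0, 21.4 − 14.9) × 0.5 = 6.5 × 0.5 = 3.25 DD.
Night half: max(0, 21.1 − 14.9) × 0.5 = 6.2 × 0.5 = 3.10 DD.
Per 24 h: 6.35 DD/day.
Duration = 162 / 6.35 = 25.512 ≈ 25.5 days.

25.5 days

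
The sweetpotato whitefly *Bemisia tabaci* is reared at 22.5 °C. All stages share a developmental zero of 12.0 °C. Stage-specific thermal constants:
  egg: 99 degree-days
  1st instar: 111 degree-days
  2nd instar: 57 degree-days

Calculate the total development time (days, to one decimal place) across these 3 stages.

25.4 days

Daily accumulation at 22.5 °C = 22.5 − 12.0 = 10.5 DD/day.
Total K = 99 + 111 + 57 = 267 DD.
Total duration = 267 / 10.5 = 25.429 ≈ 25.4 days.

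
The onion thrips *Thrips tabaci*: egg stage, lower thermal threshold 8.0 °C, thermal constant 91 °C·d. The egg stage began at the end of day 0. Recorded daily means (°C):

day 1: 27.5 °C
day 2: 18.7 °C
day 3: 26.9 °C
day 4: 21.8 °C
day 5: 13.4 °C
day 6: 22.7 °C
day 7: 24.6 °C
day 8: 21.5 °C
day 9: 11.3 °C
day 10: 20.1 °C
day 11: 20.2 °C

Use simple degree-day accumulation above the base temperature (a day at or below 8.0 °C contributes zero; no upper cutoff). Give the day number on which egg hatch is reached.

day 7

Daily DD above 8.0 °C: 19.5, 10.7, 18.9, 13.8, 5.4, 14.7, 16.6, 13.5, 3.3, 12.1, 12.2.
Cumulative: 19.5, 30.2, 49.1, 62.9, 68.3, 83.0, 99.6, 113.1, 116.4, 128.5, 140.7.
The total first reaches 91 DD on day 7.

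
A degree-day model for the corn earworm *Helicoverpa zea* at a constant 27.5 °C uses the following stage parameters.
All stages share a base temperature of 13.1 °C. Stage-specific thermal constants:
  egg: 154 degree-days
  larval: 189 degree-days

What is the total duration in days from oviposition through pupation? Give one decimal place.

Daily accumulation at 27.5 °C = 27.5 − 13.1 = 14.4 DD/day.
Total K = 154 + 189 = 343 DD.
Total duration = 343 / 14.4 = 23.819 ≈ 23.8 days.

23.8 days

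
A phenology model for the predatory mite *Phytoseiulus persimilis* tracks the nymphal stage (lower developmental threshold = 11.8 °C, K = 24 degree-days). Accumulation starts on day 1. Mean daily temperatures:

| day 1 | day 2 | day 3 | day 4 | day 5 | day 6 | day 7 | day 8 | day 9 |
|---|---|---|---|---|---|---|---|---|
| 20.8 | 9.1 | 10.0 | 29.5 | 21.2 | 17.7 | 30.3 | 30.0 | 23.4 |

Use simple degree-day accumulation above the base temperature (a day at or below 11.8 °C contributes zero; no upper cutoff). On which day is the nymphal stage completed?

day 4

Daily DD above 11.8 °C: 9.0, 0.0, 0.0, 17.7, 9.4, 5.9, 18.5, 18.2, 11.6.
Cumulative: 9.0, 9.0, 9.0, 26.7, 36.1, 42.0, 60.5, 78.7, 90.3.
The total first reaches 24 DD on day 4.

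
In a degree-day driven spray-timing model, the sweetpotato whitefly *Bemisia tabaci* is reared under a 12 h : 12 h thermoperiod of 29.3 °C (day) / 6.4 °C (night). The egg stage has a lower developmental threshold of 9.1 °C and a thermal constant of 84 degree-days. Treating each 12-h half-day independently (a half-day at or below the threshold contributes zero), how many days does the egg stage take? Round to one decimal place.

Day half: max(0, 29.3 − 9.1) × 0.5 = 20.2 × 0.5 = 10.10 DD.
Night half: max(0, 6.4 − 9.1) × 0.5 = 0.0 × 0.5 = 0.00 DD.
Per 24 h: 10.10 DD/day.
Duration = 84 / 10.10 = 8.317 ≈ 8.3 days.

8.3 days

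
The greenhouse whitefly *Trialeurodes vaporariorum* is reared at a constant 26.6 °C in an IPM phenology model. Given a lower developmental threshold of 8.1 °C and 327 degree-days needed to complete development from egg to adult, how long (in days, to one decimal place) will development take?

Daily accumulation = 26.6 − 8.1 = 18.5 DD/day.
Duration = 327 / 18.5 = 17.676 ≈ 17.7 days.

17.7 days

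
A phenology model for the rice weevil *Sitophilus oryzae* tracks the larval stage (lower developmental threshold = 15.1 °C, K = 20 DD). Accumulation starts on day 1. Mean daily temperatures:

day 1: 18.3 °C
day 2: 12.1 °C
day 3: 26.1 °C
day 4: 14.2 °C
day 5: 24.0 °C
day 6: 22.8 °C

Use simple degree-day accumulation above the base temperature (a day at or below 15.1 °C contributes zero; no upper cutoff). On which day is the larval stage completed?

day 5

Daily DD above 15.1 °C: 3.2, 0.0, 11.0, 0.0, 8.9, 7.7.
Cumulative: 3.2, 3.2, 14.2, 14.2, 23.1, 30.8.
The total first reaches 20 DD on day 5.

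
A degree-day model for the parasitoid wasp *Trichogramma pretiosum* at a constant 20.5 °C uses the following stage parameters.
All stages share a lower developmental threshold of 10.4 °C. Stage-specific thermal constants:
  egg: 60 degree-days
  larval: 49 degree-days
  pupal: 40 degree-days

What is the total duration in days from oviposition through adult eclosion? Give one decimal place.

14.8 days

Daily accumulation at 20.5 °C = 20.5 − 10.4 = 10.1 DD/day.
Total K = 60 + 49 + 40 = 149 DD.
Total duration = 149 / 10.1 = 14.752 ≈ 14.8 days.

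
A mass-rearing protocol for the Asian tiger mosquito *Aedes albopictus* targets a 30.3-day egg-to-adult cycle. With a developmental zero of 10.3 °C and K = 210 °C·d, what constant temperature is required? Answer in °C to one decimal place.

17.2 °C

Required daily accumulation = 210 / 30.3 = 6.931 DD/day.
T = T_base + 6.931 = 10.3 + 6.931 = 17.231 ≈ 17.2 °C.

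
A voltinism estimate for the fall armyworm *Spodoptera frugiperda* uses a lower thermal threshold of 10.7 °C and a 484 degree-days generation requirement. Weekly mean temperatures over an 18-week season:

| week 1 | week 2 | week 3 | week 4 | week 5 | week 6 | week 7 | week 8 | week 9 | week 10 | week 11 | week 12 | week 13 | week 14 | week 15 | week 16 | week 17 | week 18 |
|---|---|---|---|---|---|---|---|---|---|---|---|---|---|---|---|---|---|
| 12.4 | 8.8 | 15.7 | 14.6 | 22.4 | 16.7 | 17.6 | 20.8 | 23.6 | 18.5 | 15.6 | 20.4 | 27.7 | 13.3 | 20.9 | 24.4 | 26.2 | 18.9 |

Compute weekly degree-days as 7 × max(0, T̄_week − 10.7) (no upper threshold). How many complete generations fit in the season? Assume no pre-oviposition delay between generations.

2 generations

Weekly DD (7 × max(0, T̄ − 10.7)): 11.9, 0.0, 35.0, 27.3, 81.9, 42.0, 48.3, 70.7, 90.3, 54.6, 34.3, 67.9, 119.0, 18.2, 71.4, 95.9, 108.5, 57.4.
Season total = 1034.6 DD.
Complete generations = ⌊1034.6 / 484⌋ = 2.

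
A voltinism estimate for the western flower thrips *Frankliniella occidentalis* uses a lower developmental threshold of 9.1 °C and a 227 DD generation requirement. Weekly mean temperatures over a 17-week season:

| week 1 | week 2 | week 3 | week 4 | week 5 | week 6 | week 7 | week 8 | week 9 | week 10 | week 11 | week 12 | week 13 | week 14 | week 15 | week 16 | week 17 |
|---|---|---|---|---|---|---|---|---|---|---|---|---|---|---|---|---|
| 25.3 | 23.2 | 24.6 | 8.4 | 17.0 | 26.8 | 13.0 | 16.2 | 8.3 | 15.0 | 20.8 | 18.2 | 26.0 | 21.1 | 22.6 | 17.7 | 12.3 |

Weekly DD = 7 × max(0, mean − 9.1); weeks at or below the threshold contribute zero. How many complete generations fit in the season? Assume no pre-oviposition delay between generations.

5 generations

Weekly DD (7 × max(0, T̄ − 9.1)): 113.4, 98.7, 108.5, 0.0, 55.3, 123.9, 27.3, 49.7, 0.0, 41.3, 81.9, 63.7, 118.3, 84.0, 94.5, 60.2, 22.4.
Season total = 1143.1 DD.
Complete generations = ⌊1143.1 / 227⌋ = 5.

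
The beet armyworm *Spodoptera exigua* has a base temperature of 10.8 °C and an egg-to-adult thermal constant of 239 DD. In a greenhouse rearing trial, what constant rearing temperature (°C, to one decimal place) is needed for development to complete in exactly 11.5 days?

Required daily accumulation = 239 / 11.5 = 20.783 DD/day.
T = T_base + 20.783 = 10.8 + 20.783 = 31.583 ≈ 31.6 °C.

31.6 °C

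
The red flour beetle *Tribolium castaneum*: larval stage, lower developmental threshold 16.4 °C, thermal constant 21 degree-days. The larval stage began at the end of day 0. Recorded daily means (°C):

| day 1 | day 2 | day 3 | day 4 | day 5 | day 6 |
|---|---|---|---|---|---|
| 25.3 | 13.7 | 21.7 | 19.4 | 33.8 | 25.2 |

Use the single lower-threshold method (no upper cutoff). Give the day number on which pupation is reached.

Daily DD above 16.4 °C: 8.9, 0.0, 5.3, 3.0, 17.4, 8.8.
Cumulative: 8.9, 8.9, 14.2, 17.2, 34.6, 43.4.
The total first reaches 21 DD on day 5.

day 5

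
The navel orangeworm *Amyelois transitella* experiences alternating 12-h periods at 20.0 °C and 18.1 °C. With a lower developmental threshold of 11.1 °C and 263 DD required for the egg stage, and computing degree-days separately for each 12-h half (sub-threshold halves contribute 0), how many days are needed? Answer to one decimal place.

Day half: max(0, 20.0 − 11.1) × 0.5 = 8.9 × 0.5 = 4.45 DD.
Night half: max(0, 18.1 − 11.1) × 0.5 = 7.0 × 0.5 = 3.50 DD.
Per 24 h: 7.95 DD/day.
Duration = 263 / 7.95 = 33.082 ≈ 33.1 days.

33.1 days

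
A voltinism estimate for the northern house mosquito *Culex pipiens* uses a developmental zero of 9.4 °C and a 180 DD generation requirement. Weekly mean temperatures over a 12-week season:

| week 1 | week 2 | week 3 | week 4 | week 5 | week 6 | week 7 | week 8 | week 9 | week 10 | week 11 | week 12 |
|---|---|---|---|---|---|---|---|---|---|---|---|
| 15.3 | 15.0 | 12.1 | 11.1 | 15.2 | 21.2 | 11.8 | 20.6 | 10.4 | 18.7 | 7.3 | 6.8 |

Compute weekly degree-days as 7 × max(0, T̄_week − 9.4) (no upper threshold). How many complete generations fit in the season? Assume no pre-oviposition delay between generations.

2 generations

Weekly DD (7 × max(0, T̄ − 9.4)): 41.3, 39.2, 18.9, 11.9, 40.6, 82.6, 16.8, 78.4, 7.0, 65.1, 0.0, 0.0.
Season total = 401.8 DD.
Complete generations = ⌊401.8 / 180⌋ = 2.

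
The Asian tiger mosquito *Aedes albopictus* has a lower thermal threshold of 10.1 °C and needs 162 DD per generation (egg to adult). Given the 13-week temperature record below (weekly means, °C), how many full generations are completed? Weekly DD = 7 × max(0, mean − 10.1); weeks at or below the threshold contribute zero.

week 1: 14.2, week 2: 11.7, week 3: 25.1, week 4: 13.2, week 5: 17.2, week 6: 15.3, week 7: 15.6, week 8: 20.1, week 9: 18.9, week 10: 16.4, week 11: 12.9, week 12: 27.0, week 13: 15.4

Weekly DD (7 × max(0, T̄ − 10.1)): 28.7, 11.2, 105.0, 21.7, 49.7, 36.4, 38.5, 70.0, 61.6, 44.1, 19.6, 118.3, 37.1.
Season total = 641.9 DD.
Complete generations = ⌊641.9 / 162⌋ = 3.

3 generations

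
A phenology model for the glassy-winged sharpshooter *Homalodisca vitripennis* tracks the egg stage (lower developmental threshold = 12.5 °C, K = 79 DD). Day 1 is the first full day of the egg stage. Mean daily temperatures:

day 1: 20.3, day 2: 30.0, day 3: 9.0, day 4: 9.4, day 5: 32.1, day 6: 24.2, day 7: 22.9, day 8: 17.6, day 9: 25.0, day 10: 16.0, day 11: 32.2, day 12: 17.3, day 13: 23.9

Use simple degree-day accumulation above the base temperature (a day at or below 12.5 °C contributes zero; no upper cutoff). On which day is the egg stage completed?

Daily DD above 12.5 °C: 7.8, 17.5, 0.0, 0.0, 19.6, 11.7, 10.4, 5.1, 12.5, 3.5, 19.7, 4.8, 11.4.
Cumulative: 7.8, 25.3, 25.3, 25.3, 44.9, 56.6, 67.0, 72.1, 84.6, 88.1, 107.8, 112.6, 124.0.
The total first reaches 79 DD on day 9.

day 9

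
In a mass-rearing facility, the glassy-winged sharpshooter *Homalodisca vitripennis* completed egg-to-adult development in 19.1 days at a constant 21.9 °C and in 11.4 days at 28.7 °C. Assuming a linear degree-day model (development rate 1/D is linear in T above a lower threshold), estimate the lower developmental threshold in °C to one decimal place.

Equal thermal constants: D₁(T₁ − T_b) = D₂(T₂ − T_b).
19.1·(21.9 − T_b) = 11.4·(28.7 − T_b)
T_b = (19.1·21.9 − 11.4·28.7) / (19.1 − 11.4) = 91.11 / 7.7 = 11.832 °C ≈ 11.8 °C.

11.8 °C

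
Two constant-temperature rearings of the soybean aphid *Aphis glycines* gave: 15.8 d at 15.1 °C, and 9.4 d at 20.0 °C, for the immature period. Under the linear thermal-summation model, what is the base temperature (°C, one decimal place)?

7.9 °C

Linear rate model ⇒ the product D·(T − T_b) is constant across temperatures.
15.8·(15.1 − T_b) = 9.4·(20.0 − T_b)
T_b = (15.8·15.1 − 9.4·20.0) / (15.8 − 9.4) = 50.58 / 6.4 = 7.903 °C ≈ 7.9 °C.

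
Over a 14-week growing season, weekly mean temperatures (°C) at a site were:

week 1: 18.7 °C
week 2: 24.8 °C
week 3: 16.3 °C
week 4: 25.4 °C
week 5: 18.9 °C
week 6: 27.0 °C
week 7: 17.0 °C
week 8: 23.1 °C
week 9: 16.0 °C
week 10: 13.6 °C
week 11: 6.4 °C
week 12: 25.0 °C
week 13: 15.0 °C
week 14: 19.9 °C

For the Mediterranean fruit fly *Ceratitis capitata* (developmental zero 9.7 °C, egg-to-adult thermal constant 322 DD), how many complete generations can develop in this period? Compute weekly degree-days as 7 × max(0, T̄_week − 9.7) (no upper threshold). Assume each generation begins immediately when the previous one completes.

2 generations

Weekly DD (7 × max(0, T̄ − 9.7)): 63.0, 105.7, 46.2, 109.9, 64.4, 121.1, 51.1, 93.8, 44.1, 27.3, 0.0, 107.1, 37.1, 71.4.
Season total = 942.2 DD.
Complete generations = ⌊942.2 / 322⌋ = 2.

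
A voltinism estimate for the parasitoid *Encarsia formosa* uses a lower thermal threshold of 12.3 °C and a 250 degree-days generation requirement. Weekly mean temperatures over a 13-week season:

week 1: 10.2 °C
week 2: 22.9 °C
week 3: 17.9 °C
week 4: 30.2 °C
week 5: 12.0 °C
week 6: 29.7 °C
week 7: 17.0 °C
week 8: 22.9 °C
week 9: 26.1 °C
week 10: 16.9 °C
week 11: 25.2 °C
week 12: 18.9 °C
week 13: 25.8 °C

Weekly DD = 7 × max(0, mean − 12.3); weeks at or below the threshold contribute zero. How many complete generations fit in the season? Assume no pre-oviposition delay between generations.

Weekly DD (7 × max(0, T̄ − 12.3)): 0.0, 74.2, 39.2, 125.3, 0.0, 121.8, 32.9, 74.2, 96.6, 32.2, 90.3, 46.2, 94.5.
Season total = 827.4 DD.
Complete generations = ⌊827.4 / 250⌋ = 3.

3 generations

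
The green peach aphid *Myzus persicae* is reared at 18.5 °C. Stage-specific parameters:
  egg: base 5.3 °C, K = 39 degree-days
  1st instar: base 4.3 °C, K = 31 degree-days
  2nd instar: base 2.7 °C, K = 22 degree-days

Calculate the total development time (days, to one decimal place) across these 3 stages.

egg: 39 / (18.5 − 5.3) = 39 / 13.2 = 2.955 d.
1st instar: 31 / (18.5 − 4.3) = 31 / 14.2 = 2.183 d.
2nd instar: 22 / (18.5 − 2.7) = 22 / 15.8 = 1.392 d.
Sum = 6.530 ≈ 6.5 days.

6.5 days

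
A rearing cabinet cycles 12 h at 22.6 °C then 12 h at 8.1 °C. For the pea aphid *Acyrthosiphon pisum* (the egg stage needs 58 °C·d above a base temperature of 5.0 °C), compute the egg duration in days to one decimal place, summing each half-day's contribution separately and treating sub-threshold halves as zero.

Day half: max(0, 22.6 − 5.0) × 0.5 = 17.6 × 0.5 = 8.80 DD.
Night half: max(0, 8.1 − 5.0) × 0.5 = 3.1 × 0.5 = 1.55 DD.
Per 24 h: 10.35 DD/day.
Duration = 58 / 10.35 = 5.604 ≈ 5.6 days.

5.6 days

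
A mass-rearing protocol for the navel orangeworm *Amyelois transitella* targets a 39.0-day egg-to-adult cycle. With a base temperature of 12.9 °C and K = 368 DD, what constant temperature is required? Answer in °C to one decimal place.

Required daily accumulation = 368 / 39.0 = 9.436 DD/day.
T = T_base + 9.436 = 12.9 + 9.436 = 22.336 ≈ 22.3 °C.

22.3 °C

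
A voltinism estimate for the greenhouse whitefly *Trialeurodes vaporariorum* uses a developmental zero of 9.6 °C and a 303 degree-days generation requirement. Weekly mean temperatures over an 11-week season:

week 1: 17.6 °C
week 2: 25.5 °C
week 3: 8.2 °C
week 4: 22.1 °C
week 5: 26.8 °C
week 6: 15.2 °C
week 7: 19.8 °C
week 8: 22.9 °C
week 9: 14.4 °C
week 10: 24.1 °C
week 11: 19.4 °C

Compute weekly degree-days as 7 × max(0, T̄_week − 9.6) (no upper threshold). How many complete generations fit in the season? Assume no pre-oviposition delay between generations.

2 generations

Weekly DD (7 × max(0, T̄ − 9.6)): 56.0, 111.3, 0.0, 87.5, 120.4, 39.2, 71.4, 93.1, 33.6, 101.5, 68.6.
Season total = 782.6 DD.
Complete generations = ⌊782.6 / 303⌋ = 2.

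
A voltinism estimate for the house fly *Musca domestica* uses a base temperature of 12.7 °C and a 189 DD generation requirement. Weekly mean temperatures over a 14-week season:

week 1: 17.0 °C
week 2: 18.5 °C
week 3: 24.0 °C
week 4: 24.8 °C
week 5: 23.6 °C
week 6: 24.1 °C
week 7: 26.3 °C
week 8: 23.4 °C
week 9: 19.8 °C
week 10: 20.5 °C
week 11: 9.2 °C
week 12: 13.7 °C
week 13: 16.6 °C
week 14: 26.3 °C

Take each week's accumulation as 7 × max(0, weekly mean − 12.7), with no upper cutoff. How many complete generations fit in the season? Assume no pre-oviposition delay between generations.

4 generations

Weekly DD (7 × max(0, T̄ − 12.7)): 30.1, 40.6, 79.1, 84.7, 76.3, 79.8, 95.2, 74.9, 49.7, 54.6, 0.0, 7.0, 27.3, 95.2.
Season total = 794.5 DD.
Complete generations = ⌊794.5 / 189⌋ = 4.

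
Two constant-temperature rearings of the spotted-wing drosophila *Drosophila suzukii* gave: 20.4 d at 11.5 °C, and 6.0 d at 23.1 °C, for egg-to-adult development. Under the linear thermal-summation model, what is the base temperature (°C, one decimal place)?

6.7 °C

Linear rate model ⇒ the product D·(T − T_b) is constant across temperatures.
20.4·(11.5 − T_b) = 6.0·(23.1 − T_b)
T_b = (20.4·11.5 − 6.0·23.1) / (20.4 − 6.0) = 96.00 / 14.4 = 6.667 °C ≈ 6.7 °C.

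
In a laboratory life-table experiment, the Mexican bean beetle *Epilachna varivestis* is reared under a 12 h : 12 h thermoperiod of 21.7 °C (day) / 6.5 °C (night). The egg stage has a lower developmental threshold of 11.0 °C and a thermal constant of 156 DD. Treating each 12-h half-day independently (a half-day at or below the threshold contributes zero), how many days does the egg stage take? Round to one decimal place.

29.2 days

Day half: max(0, 21.7 − 11.0) × 0.5 = 10.7 × 0.5 = 5.35 DD.
Night half: max(0, 6.5 − 11.0) × 0.5 = 0.0 × 0.5 = 0.00 DD.
Per 24 h: 5.35 DD/day.
Duration = 156 / 5.35 = 29.159 ≈ 29.2 days.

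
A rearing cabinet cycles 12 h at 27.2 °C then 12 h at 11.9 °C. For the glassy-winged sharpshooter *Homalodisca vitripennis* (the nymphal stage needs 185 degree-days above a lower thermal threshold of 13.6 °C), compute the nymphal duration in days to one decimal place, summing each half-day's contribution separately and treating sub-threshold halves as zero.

Day half: max(0, 27.2 − 13.6) × 0.5 = 13.6 × 0.5 = 6.80 DD.
Night half: max(0, 11.9 − 13.6) × 0.5 = 0.0 × 0.5 = 0.00 DD.
Per 24 h: 6.80 DD/day.
Duration = 185 / 6.80 = 27.206 ≈ 27.2 days.

27.2 days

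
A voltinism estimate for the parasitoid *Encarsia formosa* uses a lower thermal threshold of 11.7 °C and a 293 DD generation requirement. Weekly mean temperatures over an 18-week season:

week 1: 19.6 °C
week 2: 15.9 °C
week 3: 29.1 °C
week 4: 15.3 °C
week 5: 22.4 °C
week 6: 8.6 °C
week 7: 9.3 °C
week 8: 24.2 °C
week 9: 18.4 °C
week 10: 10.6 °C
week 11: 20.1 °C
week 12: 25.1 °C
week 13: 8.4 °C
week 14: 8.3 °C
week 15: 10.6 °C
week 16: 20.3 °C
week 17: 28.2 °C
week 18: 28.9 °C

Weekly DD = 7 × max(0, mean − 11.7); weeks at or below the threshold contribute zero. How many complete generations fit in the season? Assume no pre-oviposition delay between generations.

Weekly DD (7 × max(0, T̄ − 11.7)): 55.3, 29.4, 121.8, 25.2, 74.9, 0.0, 0.0, 87.5, 46.9, 0.0, 58.8, 93.8, 0.0, 0.0, 0.0, 60.2, 115.5, 120.4.
Season total = 889.7 DD.
Complete generations = ⌊889.7 / 293⌋ = 3.

3 generations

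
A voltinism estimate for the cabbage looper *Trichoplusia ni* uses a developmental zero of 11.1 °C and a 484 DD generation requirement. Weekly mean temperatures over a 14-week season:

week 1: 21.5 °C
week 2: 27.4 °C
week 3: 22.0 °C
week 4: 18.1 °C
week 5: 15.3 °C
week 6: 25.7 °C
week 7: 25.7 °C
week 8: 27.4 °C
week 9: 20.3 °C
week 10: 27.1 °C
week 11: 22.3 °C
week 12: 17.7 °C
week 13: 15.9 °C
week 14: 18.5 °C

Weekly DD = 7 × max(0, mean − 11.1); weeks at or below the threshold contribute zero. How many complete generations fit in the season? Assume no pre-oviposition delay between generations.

Weekly DD (7 × max(0, T̄ − 11.1)): 72.8, 114.1, 76.3, 49.0, 29.4, 102.2, 102.2, 114.1, 64.4, 112.0, 78.4, 46.2, 33.6, 51.8.
Season total = 1046.5 DD.
Complete generations = ⌊1046.5 / 484⌋ = 2.

2 generations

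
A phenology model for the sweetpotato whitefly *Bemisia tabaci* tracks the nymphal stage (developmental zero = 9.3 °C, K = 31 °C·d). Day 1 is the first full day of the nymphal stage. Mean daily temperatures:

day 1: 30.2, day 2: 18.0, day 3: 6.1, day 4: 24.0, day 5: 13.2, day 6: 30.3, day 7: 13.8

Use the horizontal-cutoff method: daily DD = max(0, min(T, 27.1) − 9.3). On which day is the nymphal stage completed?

Daily DD above 9.3 °C (capped at 17.8): 17.8, 8.7, 0.0, 14.7, 3.9, 17.8, 4.5.
Cumulative: 17.8, 26.5, 26.5, 41.2, 45.1, 62.9, 67.4.
The total first reaches 31 DD on day 4.

day 4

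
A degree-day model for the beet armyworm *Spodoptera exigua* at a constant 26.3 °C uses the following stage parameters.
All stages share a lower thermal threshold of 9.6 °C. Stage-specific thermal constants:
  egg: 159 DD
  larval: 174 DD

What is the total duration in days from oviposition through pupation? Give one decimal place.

19.9 days

Daily accumulation at 26.3 °C = 26.3 − 9.6 = 16.7 DD/day.
Total K = 159 + 174 = 333 DD.
Total duration = 333 / 16.7 = 19.940 ≈ 19.9 days.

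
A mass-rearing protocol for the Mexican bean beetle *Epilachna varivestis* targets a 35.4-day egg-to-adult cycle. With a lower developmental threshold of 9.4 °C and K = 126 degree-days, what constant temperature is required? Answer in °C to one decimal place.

13.0 °C

Required daily accumulation = 126 / 35.4 = 3.559 DD/day.
T = T_base + 3.559 = 9.4 + 3.559 = 12.959 ≈ 13.0 °C.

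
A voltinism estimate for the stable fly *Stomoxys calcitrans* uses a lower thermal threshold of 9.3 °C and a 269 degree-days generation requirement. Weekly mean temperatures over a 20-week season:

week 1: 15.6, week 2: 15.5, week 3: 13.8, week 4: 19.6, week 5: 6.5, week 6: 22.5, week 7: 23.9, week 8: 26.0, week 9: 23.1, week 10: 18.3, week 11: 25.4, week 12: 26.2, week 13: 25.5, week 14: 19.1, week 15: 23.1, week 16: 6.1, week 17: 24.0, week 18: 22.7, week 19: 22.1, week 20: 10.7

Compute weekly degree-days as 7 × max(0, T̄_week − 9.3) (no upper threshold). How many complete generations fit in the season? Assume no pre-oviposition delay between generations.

Weekly DD (7 × max(0, T̄ − 9.3)): 44.1, 43.4, 31.5, 72.1, 0.0, 92.4, 102.2, 116.9, 96.6, 63.0, 112.7, 118.3, 113.4, 68.6, 96.6, 0.0, 102.9, 93.8, 89.6, 9.8.
Season total = 1467.9 DD.
Complete generations = ⌊1467.9 / 269⌋ = 5.

5 generations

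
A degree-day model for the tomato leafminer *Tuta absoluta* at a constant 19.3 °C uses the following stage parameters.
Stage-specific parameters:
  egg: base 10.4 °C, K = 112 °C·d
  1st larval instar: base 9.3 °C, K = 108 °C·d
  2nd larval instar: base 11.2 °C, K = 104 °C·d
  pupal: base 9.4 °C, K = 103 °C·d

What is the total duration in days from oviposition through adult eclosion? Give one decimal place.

egg: 112 / (19.3 − 10.4) = 112 / 8.9 = 12.584 d.
1st larval instar: 108 / (19.3 − 9.3) = 108 / 10.0 = 10.800 d.
2nd larval instar: 104 / (19.3 − 11.2) = 104 / 8.1 = 12.840 d.
pupal: 103 / (19.3 − 9.4) = 103 / 9.9 = 10.404 d.
Sum = 46.628 ≈ 46.6 days.

46.6 days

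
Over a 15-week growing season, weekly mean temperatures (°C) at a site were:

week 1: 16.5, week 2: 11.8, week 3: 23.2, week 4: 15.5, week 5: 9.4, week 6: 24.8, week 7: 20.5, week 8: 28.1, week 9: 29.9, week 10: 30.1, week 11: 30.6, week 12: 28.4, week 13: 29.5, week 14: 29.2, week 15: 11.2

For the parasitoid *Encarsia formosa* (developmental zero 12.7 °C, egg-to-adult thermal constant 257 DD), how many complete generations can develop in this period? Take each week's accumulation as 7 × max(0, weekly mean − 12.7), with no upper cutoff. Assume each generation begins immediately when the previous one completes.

Weekly DD (7 × max(0, T̄ − 12.7)): 26.6, 0.0, 73.5, 19.6, 0.0, 84.7, 54.6, 107.8, 120.4, 121.8, 125.3, 109.9, 117.6, 115.5, 0.0.
Season total = 1077.3 DD.
Complete generations = ⌊1077.3 / 257⌋ = 4.

4 generations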